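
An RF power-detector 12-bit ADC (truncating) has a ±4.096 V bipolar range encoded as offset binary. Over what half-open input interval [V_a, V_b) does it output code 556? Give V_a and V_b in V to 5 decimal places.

LSB = 8.192/2^12 = 2.000 mV.
V_a = V_low + 556·LSB = -2.984 V; V_b = V_low + 557·LSB = -2.982 V.

[-2.98400 V, -2.98200 V)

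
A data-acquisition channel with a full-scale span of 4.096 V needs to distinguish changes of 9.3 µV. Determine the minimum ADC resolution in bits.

Number of steps required ≥ 4.096 V / 9.3 µV = 440430.11.
Need 2^N ≥ 440430.11; 2^18 = 262144, 2^19 = 524288.
Minimum N = 19.

19 bits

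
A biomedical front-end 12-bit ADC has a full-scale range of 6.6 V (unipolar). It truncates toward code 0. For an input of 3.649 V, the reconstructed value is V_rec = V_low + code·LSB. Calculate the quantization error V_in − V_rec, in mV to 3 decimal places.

Step size: 6.6 V ÷ 2^12 = 1.611 mV.
(3.649 − 0)/0.00161133 = 2264.5915; ⌊·⌋ gives code 2264.
Reconstructed: 3.6480469 V.
Difference: 0.000953125 V → 0.953 mV.

0.953 mV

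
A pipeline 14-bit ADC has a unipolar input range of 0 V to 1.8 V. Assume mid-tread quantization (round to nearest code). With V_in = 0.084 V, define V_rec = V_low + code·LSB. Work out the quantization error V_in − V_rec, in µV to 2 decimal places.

Step size: 1.8 V ÷ 2^14 = 109.86 µV.
(0.084 − 0)/0.000109863 = 764.5867; round gives code 765.
Reconstructed: 0.08404541 V.
V_in − V_rec = -4.54102e-05 V = -45.41 µV.

-45.41 µV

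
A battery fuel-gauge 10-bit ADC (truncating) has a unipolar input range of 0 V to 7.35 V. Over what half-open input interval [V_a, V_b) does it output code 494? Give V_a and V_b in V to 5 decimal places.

[3.54580 V, 3.55298 V)

LSB = 7.35/2^10 = 7.178 mV.
V_a = V_low + 494·LSB = 3.5458 V; V_b = V_low + 495·LSB = 3.55298 V.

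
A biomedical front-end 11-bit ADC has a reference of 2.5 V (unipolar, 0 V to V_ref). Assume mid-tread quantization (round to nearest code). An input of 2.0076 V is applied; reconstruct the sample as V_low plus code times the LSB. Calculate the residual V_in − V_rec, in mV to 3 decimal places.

-0.457 mV

LSB = 2.5/2^11 = 1.221 mV.
(2.0076 − 0)/0.0012207 = 1644.6259; round gives code 1645.
V_rec = 0 + 1645·0.0012207 = 2.0080566 V.
V_in − V_rec = -0.000456641 V = -0.457 mV.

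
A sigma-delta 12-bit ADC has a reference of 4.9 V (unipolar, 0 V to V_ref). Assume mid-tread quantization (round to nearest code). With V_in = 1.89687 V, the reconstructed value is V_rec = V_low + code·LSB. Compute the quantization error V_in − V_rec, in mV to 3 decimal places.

-0.444 mV

LSB = 4.9/2^12 = 1.196 mV.
Scaled input = 1585.6285 LSBs, so code = 1586.
Code 1586 maps back to 0 + 1586×0.00119629 V = 1.8973145 V.
Difference: -0.000444453 V → -0.444 mV.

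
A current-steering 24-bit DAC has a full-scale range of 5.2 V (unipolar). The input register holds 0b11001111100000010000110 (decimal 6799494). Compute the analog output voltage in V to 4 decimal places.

LSB = 5.2 V / 2^24 = 0.31 µV.
Code 0b11001111100000010000110 = 6799494 decimal.
V_out = 0 + 6799494 × 3.09944e-07 V = 2.10746 V.

2.1075 V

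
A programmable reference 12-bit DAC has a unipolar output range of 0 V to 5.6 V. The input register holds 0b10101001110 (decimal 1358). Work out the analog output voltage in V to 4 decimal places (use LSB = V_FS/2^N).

LSB = 5.6 V / 2^12 = 1.367 mV.
Code 0b10101001110 = 1358 decimal.
V_out = 0 + 1358 × 0.00136719 V = 1.85664 V.

1.8566 V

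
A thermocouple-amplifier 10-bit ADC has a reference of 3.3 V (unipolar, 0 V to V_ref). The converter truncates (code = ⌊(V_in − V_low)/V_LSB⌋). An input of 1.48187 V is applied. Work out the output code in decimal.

code 459

LSB = 3.3 V / 1024 = 3.223 mV.
Input sits at 459.829 steps above V_low.
So the output code is 459.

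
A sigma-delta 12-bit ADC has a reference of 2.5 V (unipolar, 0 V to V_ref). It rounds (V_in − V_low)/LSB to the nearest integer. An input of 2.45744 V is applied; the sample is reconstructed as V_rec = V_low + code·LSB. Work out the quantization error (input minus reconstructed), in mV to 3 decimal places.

One LSB is 2.5 V / 4096 = 0.610 mV.
(2.45744 − 0)/0.000610352 = 4026.2697; round gives code 4026.
Reconstructed: 2.4572754 V.
Difference: 0.000164609 V → 0.165 mV.

0.165 mV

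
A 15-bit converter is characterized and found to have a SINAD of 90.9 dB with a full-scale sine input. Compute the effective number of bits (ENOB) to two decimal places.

14.81 bits

ENOB = (SINAD − 1.76) / 6.02 = (90.9 − 1.76)/6.02 = 14.807.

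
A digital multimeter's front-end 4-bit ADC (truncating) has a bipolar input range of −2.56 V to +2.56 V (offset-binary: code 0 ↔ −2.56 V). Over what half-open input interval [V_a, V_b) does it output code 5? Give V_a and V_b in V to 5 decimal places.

[-0.96000 V, -0.64000 V)

LSB = 5.12/2^4 = 320.000 mV.
V_a = V_low + 5·LSB = -0.96 V; V_b = V_low + 6·LSB = -0.64 V.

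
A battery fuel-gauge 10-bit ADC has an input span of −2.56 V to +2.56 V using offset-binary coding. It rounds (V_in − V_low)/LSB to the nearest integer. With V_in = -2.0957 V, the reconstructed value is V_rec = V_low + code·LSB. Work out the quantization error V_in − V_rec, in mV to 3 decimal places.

-0.700 mV

Step size: 5.12 V ÷ 2^10 = 5.000 mV.
(V_in − V_low)/LSB = (-2.0957 − (−2.56))/0.005 = 92.8600 → code 93 (round).
Reconstructed: -2.095 V.
Difference: -0.0007 V → -0.700 mV.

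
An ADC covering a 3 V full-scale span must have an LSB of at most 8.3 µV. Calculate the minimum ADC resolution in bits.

Number of steps required ≥ 3 V / 8.3 µV = 361445.78.
Need 2^N ≥ 361445.78; 2^18 = 262144, 2^19 = 524288.
Minimum N = 19.

19 bits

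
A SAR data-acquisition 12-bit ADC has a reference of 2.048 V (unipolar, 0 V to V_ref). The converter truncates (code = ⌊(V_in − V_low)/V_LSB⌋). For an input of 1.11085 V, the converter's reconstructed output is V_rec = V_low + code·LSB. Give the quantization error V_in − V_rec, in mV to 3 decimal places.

0.350 mV

Step size: 2.048 V ÷ 2^12 = 0.500 mV.
Scaled input = 2221.7000 LSBs, so code = 2221.
V_rec = 0 + 2221·0.0005 = 1.1105 V.
Error = 1.11085 − 1.1105 = 0.00035 V = 0.350 mV.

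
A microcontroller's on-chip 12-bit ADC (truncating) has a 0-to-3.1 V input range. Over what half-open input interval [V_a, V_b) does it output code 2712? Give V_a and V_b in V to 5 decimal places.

LSB = 3.1/2^12 = 0.757 mV.
V_a = V_low + 2712·LSB = 2.05254 V; V_b = V_low + 2713·LSB = 2.0533 V.

[2.05254 V, 2.05330 V)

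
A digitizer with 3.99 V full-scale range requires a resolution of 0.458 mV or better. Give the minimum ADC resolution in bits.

Number of steps required ≥ 3.99 V / 0.458 mV = 8711.79.
Need 2^N ≥ 8711.79; 2^13 = 8192, 2^14 = 16384.
Minimum N = 14.

14 bits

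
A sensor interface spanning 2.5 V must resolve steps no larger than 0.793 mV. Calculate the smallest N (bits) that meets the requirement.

Number of steps required ≥ 2.5 V / 0.793 mV = 3152.59.
Need 2^N ≥ 3152.59; 2^11 = 2048, 2^12 = 4096.
Minimum N = 12.

12 bits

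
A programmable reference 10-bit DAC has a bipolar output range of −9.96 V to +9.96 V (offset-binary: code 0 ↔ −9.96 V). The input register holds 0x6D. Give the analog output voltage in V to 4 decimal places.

LSB = 19.92 V / 2^10 = 19.453 mV.
Code 0x6D = 109 decimal.
V_out = (−9.96) + 109 × 0.0194531 V = -7.83961 V.

-7.8396 V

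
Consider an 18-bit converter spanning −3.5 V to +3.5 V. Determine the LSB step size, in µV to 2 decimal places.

Full-scale span = 7 V.
LSB = 7 / 2^18 = 7 / 262144 = 2.67029e-05 V = 26.70 µV.

26.70 µV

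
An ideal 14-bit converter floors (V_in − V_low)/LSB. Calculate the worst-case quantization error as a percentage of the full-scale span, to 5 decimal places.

0.00610 %

Truncating → worst-case error = 1 LSB = V_FS/2^14, so 100/16384 = 0.00610352 % of full scale.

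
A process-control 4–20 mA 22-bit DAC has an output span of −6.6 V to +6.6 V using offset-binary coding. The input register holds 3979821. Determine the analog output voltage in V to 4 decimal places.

5.9250 V

LSB = 13.2 V / 2^22 = 3.15 µV.
V_out = (−6.6) + 3979821 × 3.14713e-06 V = 5.925 V.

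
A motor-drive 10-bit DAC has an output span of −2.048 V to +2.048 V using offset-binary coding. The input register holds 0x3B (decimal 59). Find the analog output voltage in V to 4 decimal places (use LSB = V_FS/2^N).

-1.8120 V

LSB = 4.096 V / 2^10 = 4.000 mV.
Code 0x3B = 59 decimal.
V_out = (−2.048) + 59 × 0.004 V = -1.812 V.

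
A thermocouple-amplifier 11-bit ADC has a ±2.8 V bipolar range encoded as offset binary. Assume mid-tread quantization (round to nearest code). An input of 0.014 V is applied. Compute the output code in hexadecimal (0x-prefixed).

Full-scale span = 5.6 V; LSB = 5.6/2^11 = 2.734 mV.
Input sits at 1029.120 steps above V_low.
So the output code is 1029.
In hexadecimal (0x-prefixed): 0x405.

code 0x405 (decimal 1029)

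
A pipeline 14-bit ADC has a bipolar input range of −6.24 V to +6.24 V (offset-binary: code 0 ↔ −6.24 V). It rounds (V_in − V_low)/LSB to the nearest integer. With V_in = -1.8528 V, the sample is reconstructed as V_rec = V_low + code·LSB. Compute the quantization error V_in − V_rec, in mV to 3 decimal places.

One LSB is 12.48 V / 16384 = 0.762 mV.
Scaled input = 5759.6062 LSBs, so code = 5760.
Code 5760 maps back to (−6.24) + 5760×0.000761719 V = -1.8525 V.
V_in − V_rec = -0.0003 V = -0.300 mV.

-0.300 mV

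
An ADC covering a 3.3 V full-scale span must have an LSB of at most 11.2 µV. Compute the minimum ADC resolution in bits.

19 bits

Number of steps required ≥ 3.3 V / 11.2 µV = 294642.86.
Need 2^N ≥ 294642.86; 2^18 = 262144, 2^19 = 524288.
Minimum N = 19.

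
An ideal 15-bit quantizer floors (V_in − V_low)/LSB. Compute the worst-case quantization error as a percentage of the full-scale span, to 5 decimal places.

0.00305 %

Truncating → worst-case error = 1 LSB = V_FS/2^15, so 100/32768 = 0.00305176 % of full scale.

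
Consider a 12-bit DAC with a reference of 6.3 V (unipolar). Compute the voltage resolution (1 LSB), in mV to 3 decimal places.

1.538 mV

Full-scale span = 6.3 V.
LSB = 6.3 / 2^12 = 6.3 / 4096 = 0.00153809 V = 1.538 mV.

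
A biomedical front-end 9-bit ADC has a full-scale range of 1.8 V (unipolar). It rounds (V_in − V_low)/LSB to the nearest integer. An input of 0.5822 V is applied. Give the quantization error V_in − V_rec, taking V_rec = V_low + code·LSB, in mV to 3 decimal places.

-1.394 mV

LSB = 1.8/2^9 = 3.516 mV.
(0.5822 − 0)/0.00351563 = 165.6036; round gives code 166.
Code 166 maps back to 0 + 166×0.00351563 V = 0.58359375 V.
Difference: -0.00139375 V → -1.394 mV.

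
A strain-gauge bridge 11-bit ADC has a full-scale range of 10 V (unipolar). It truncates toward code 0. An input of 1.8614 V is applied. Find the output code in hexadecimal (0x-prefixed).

With 2048 levels over 10 V, one step is 4.883 mV.
(V_in − V_low)/LSB = (1.8614 − 0) / 0.00488281 = 381.215.
⌊·⌋(381.215) = 381.
In hexadecimal (0x-prefixed): 0x17D.

code 0x17D (decimal 381)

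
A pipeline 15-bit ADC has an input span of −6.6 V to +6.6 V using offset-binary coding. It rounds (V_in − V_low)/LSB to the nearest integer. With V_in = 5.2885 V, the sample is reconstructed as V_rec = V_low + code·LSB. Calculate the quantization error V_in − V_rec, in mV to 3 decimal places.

LSB = 13.2/2^15 = 402.83 µV.
(5.2885 − (−6.6))/0.000402832 = 29512.3006; round gives code 29512.
Code 29512 maps back to (−6.6) + 29512×0.000402832 V = 5.2883789 V.
Difference: 0.000121094 V → 0.121 mV.

0.121 mV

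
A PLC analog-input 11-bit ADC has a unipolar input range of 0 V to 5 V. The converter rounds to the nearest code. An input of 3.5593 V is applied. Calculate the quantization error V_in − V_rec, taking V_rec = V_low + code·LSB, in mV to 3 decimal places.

One LSB is 5 V / 2048 = 2.441 mV.
Scaled input = 1457.8893 LSBs, so code = 1458.
V_rec = 0 + 1458·0.00244141 = 3.5595703 V.
Difference: -0.000270312 V → -0.270 mV.

-0.270 mV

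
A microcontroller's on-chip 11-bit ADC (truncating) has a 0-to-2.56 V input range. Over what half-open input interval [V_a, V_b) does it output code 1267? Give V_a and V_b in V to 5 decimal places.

LSB = 2.56/2^11 = 1.250 mV.
V_a = V_low + 1267·LSB = 1.58375 V; V_b = V_low + 1268·LSB = 1.585 V.

[1.58375 V, 1.58500 V)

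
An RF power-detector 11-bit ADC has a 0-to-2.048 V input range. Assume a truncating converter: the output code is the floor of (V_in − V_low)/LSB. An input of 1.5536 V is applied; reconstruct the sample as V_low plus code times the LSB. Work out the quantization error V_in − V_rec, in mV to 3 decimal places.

0.600 mV

One LSB is 2.048 V / 2048 = 1.000 mV.
Scaled input = 1553.6000 LSBs, so code = 1553.
Code 1553 maps back to 0 + 1553×0.001 V = 1.553 V.
V_in − V_rec = 0.0006 V = 0.600 mV.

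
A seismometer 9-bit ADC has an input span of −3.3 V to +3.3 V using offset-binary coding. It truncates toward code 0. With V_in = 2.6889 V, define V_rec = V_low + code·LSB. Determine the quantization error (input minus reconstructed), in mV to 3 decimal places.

Step size: 6.6 V ÷ 2^9 = 12.891 mV.
(2.6889 − (−3.3))/0.0128906 = 464.5935; ⌊·⌋ gives code 464.
V_rec = (−3.3) + 464·0.0128906 = 2.68125 V.
V_in − V_rec = 0.00765 V = 7.650 mV.

7.650 mV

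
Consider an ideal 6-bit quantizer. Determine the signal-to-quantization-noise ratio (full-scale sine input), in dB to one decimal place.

SNR ≈ 6.02·N + 1.76 dB = 6.02·6 + 1.76 = 37.88 dB.

37.9 dB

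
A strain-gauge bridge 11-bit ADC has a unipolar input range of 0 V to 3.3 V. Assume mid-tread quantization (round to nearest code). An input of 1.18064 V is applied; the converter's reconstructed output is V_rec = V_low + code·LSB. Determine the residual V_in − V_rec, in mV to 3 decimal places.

One LSB is 3.3 V / 2048 = 1.611 mV.
(V_in − V_low)/LSB = (1.18064 − 0)/0.00161133 = 732.7123 → code 733 (round).
V_rec = 0 + 733·0.00161133 = 1.1811035 V.
Difference: -0.000463516 V → -0.464 mV.

-0.464 mV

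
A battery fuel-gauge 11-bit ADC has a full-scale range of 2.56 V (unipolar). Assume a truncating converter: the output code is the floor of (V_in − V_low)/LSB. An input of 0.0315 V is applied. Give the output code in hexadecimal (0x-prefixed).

With 2048 levels over 2.56 V, one step is 1.250 mV.
(V_in − V_low)/LSB = (0.0315 − 0) / 0.00125 = 25.200.
So the output code is 25.
In hexadecimal (0x-prefixed): 0x19.

code 0x19 (decimal 25)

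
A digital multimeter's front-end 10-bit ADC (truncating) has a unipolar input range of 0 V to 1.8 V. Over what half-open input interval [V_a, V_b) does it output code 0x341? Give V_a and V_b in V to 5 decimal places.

LSB = 1.8/2^10 = 1.758 mV.
Code 0x341 = 833 decimal.
V_a = V_low + 833·LSB = 1.46426 V; V_b = V_low + 834·LSB = 1.46602 V.

[1.46426 V, 1.46602 V)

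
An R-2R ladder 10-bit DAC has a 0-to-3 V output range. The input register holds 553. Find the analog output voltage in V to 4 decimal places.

1.6201 V

LSB = 3 V / 2^10 = 2.930 mV.
V_out = 0 + 553 × 0.00292969 V = 1.62012 V.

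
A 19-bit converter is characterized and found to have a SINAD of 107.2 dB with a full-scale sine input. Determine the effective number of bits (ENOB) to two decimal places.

17.51 bits

ENOB = (SINAD − 1.76) / 6.02 = (107.2 − 1.76)/6.02 = 17.515.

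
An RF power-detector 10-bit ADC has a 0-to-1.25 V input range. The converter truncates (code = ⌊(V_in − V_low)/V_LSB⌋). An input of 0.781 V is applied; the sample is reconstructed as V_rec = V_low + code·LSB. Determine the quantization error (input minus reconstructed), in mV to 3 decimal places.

0.971 mV

One LSB is 1.25 V / 1024 = 1.221 mV.
(0.781 − 0)/0.0012207 = 639.7952; ⌊·⌋ gives code 639.
Code 639 maps back to 0 + 639×0.0012207 V = 0.7800293 V.
Error = 0.781 − 0.7800293 = 0.000970703 V = 0.971 mV.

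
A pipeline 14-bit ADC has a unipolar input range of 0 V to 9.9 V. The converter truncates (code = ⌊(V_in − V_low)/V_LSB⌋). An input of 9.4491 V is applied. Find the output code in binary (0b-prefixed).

code 0b11110100010101 (decimal 15637)

With 16384 levels over 9.9 V, one step is 0.604 mV.
(V_in − V_low)/LSB = (9.4491 − 0) / 0.000604248 = 15637.783.
So the output code is 15637.
In binary (0b-prefixed): 0b11110100010101.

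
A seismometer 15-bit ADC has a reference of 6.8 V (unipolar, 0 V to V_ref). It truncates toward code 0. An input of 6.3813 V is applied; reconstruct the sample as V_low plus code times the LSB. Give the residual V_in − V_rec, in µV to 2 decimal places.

74.41 µV

Step size: 6.8 V ÷ 2^15 = 207.52 µV.
(V_in − V_low)/LSB = (6.3813 − 0)/0.00020752 = 30750.3586 → code 30750 (floor).
Code 30750 maps back to 0 + 30750×0.00020752 V = 6.3812256 V.
Error = 6.3813 − 6.3812256 = 7.44141e-05 V = 74.41 µV.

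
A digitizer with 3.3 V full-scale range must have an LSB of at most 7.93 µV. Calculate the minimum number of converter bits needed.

Number of steps required ≥ 3.3 V / 7.93 µV = 416141.24.
Need 2^N ≥ 416141.24; 2^18 = 262144, 2^19 = 524288.
Minimum N = 19.

19 bits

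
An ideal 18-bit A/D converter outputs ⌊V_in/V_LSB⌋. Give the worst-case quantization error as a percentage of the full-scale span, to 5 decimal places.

Truncating → worst-case error = 1 LSB = V_FS/2^18, so 100/262144 = 0.00038147 % of full scale.

0.00038 %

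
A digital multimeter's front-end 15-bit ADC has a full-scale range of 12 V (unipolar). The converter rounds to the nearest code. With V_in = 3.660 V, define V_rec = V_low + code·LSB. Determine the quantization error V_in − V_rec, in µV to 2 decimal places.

LSB = 12/2^15 = 366.21 µV.
Scaled input = 9994.2400 LSBs, so code = 9994.
V_rec = 0 + 9994·0.000366211 = 3.6599121 V.
Difference: 8.78906e-05 V → 87.89 µV.

87.89 µV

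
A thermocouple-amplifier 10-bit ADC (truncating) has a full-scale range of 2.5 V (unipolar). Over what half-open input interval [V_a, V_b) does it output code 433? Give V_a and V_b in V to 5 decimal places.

[1.05713 V, 1.05957 V)

LSB = 2.5/2^10 = 2.441 mV.
V_a = V_low + 433·LSB = 1.05713 V; V_b = V_low + 434·LSB = 1.05957 V.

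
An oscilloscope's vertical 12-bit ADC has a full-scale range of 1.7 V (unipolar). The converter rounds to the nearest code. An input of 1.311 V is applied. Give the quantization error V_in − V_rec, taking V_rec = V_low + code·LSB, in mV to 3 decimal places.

One LSB is 1.7 V / 4096 = 415.04 µV.
Scaled input = 3158.7388 LSBs, so code = 3159.
Code 3159 maps back to 0 + 3159×0.000415039 V = 1.3111084 V.
V_in − V_rec = -0.000108398 V = -0.108 mV.

-0.108 mV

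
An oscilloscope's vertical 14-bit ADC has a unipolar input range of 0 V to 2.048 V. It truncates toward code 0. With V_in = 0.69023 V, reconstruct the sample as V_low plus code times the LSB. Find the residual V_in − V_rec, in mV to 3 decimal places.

0.105 mV

One LSB is 2.048 V / 16384 = 125.00 µV.
Scaled input = 5521.8400 LSBs, so code = 5521.
Reconstructed: 0.690125 V.
V_in − V_rec = 0.000105 V = 0.105 mV.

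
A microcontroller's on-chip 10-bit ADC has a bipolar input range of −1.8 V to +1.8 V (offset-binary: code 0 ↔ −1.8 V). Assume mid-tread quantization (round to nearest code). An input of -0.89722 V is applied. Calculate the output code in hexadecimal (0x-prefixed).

code 0x101 (decimal 257)

Full-scale span = 3.6 V; LSB = 3.6/2^10 = 3.516 mV.
Input sits at 256.791 steps above V_low.
So the output code is 257.
In hexadecimal (0x-prefixed): 0x101.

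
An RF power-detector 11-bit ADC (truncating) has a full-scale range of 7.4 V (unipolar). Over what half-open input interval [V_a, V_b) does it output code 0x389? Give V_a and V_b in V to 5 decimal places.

[3.27002 V, 3.27363 V)

LSB = 7.4/2^11 = 3.613 mV.
Code 0x389 = 905 decimal.
V_a = V_low + 905·LSB = 3.27002 V; V_b = V_low + 906·LSB = 3.27363 V.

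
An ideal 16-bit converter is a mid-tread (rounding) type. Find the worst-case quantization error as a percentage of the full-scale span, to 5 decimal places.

Rounding → worst-case error = ½ LSB = V_FS/2^17, so 100/131072 = 0.000762939 % of full scale.

0.00076 %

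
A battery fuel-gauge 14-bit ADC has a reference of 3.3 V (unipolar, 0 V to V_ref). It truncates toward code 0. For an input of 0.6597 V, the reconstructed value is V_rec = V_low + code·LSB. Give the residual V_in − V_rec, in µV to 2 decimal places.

62.55 µV

Step size: 3.3 V ÷ 2^14 = 201.42 µV.
Scaled input = 3275.3105 LSBs, so code = 3275.
Reconstructed: 0.65963745 V.
Error = 0.6597 − 0.65963745 = 6.25488e-05 V = 62.55 µV.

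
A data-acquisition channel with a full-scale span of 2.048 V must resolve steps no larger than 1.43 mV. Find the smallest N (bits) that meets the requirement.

11 bits

Number of steps required ≥ 2.048 V / 1.43 mV = 1432.17.
Need 2^N ≥ 1432.17; 2^10 = 1024, 2^11 = 2048.
Minimum N = 11.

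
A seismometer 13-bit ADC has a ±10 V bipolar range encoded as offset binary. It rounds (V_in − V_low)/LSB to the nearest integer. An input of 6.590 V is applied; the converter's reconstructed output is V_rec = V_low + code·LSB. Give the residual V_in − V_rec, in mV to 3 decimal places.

0.645 mV

Step size: 20 V ÷ 2^13 = 2.441 mV.
(V_in − V_low)/LSB = (6.590 − (−10))/0.00244141 = 6795.2640 → code 6795 (round).
Reconstructed: 6.5893555 V.
V_in − V_rec = 0.000644531 V = 0.645 mV.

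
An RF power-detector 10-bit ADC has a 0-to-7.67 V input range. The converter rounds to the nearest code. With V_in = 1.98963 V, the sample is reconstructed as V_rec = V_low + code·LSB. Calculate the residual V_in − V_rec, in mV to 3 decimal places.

One LSB is 7.67 V / 1024 = 7.490 mV.
(V_in − V_low)/LSB = (1.98963 − 0)/0.00749023 = 265.6299 → code 266 (round).
Reconstructed: 1.9924023 V.
Error = 1.98963 − 1.9924023 = -0.00277234 V = -2.772 mV.

-2.772 mV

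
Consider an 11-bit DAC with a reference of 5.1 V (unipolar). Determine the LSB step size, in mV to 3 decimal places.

2.490 mV

Full-scale span = 5.1 V.
LSB = 5.1 / 2^11 = 5.1 / 2048 = 0.00249023 V = 2.490 mV.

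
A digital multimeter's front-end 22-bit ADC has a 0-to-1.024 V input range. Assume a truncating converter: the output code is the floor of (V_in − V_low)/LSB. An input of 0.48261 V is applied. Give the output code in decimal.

With 4194304 levels over 1.024 V, one step is 0.24 µV.
(V_in − V_low)/LSB = (0.48261 − 0) / 2.44141e-07 = 1976770.560.
So the output code is 1976770.

code 1976770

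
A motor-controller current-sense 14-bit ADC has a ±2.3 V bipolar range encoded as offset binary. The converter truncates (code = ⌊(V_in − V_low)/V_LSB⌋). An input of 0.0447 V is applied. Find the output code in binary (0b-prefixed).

Full-scale span = 4.6 V; LSB = 4.6/2^14 = 280.76 µV.
(0.0447 − (−2.3)) / 0.000280762 = 8351.210 LSBs.
So the output code is 8351.
In binary (0b-prefixed): 0b10000010011111.

code 0b10000010011111 (decimal 8351)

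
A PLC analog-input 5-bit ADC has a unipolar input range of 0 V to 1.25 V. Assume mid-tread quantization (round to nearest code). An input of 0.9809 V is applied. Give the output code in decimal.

Full-scale span = 1.25 V; LSB = 1.25/2^5 = 39.062 mV.
(0.9809 − 0) / 0.0390625 = 25.111 LSBs.
round(25.111) = 25.

code 25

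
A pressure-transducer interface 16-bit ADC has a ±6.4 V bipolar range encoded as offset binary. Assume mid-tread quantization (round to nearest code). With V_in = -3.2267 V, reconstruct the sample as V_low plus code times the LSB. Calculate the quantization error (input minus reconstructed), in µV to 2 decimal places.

57.81 µV

LSB = 12.8/2^16 = 195.31 µV.
(V_in − V_low)/LSB = (-3.2267 − (−6.4))/0.000195313 = 16247.2960 → code 16247 (round).
Reconstructed: -3.2267578 V.
V_in − V_rec = 5.78125e-05 V = 57.81 µV.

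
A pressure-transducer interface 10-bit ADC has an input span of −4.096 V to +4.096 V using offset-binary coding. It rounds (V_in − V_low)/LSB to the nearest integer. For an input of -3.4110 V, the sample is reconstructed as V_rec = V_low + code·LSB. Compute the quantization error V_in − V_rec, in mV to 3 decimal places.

LSB = 8.192/2^10 = 8.000 mV.
Scaled input = 85.6250 LSBs, so code = 86.
Code 86 maps back to (−4.096) + 86×0.008 V = -3.408 V.
V_in − V_rec = -0.003 V = -3.000 mV.

-3.000 mV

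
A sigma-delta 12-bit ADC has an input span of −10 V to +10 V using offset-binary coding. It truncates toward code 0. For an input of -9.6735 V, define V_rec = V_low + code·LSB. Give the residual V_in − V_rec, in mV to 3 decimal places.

4.234 mV

Step size: 20 V ÷ 2^12 = 4.883 mV.
(-9.6735 − (−10))/0.00488281 = 66.8672; ⌊·⌋ gives code 66.
V_rec = (−10) + 66·0.00488281 = -9.6777344 V.
Difference: 0.00423438 V → 4.234 mV.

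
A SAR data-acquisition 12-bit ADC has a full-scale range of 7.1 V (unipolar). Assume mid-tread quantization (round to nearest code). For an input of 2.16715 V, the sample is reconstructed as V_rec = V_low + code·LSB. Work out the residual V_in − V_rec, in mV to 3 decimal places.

0.402 mV

LSB = 7.1/2^12 = 1.733 mV.
(2.16715 − 0)/0.0017334 = 1250.2319; round gives code 1250.
V_rec = 0 + 1250·0.0017334 = 2.166748 V.
V_in − V_rec = 0.000401953 V = 0.402 mV.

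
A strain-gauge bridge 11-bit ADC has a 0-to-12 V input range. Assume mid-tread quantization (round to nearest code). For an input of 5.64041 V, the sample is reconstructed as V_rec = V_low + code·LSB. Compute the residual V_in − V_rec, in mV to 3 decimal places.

-2.168 mV

One LSB is 12 V / 2048 = 5.859 mV.
Scaled input = 962.6300 LSBs, so code = 963.
V_rec = 0 + 963·0.00585938 = 5.6425781 V.
V_in − V_rec = -0.00216812 V = -2.168 mV.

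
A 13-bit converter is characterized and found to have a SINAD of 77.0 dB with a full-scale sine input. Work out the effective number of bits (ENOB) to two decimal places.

12.50 bits

ENOB = (SINAD − 1.76) / 6.02 = (77.0 − 1.76)/6.02 = 12.498.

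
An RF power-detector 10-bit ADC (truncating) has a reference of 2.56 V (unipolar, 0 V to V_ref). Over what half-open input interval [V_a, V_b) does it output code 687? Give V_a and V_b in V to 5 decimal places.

LSB = 2.56/2^10 = 2.500 mV.
V_a = V_low + 687·LSB = 1.7175 V; V_b = V_low + 688·LSB = 1.72 V.

[1.71750 V, 1.72000 V)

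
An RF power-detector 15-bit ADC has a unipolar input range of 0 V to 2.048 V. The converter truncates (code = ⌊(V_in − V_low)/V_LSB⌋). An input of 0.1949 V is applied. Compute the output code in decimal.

code 3118

With 32768 levels over 2.048 V, one step is 62.50 µV.
(0.1949 − 0) / 6.25e-05 = 3118.400 LSBs.
⌊·⌋(3118.400) = 3118.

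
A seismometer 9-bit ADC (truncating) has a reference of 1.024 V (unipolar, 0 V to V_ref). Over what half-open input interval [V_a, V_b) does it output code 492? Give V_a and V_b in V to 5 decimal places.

[0.98400 V, 0.98600 V)

LSB = 1.024/2^9 = 2.000 mV.
V_a = V_low + 492·LSB = 0.984 V; V_b = V_low + 493·LSB = 0.986 V.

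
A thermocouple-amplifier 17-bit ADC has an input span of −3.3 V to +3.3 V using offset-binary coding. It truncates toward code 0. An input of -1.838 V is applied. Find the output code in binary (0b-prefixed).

LSB = 6.6 V / 131072 = 50.35 µV.
Input sits at 29034.434 steps above V_low.
⌊·⌋(29034.434) = 29034.
In binary (0b-prefixed): 0b111000101101010.

code 0b111000101101010 (decimal 29034)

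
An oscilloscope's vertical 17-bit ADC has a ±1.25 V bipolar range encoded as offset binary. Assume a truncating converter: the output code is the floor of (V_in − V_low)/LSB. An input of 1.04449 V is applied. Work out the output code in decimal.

code 120297

With 131072 levels over 2.5 V, one step is 19.07 µV.
Input sits at 120297.357 steps above V_low.
So the output code is 120297.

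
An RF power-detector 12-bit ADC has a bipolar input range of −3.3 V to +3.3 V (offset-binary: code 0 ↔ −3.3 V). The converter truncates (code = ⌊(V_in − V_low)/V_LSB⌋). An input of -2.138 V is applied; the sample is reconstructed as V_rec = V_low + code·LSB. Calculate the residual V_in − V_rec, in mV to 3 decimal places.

Step size: 6.6 V ÷ 2^12 = 1.611 mV.
(-2.138 − (−3.3))/0.00161133 = 721.1442; ⌊·⌋ gives code 721.
Reconstructed: -2.1382324 V.
Difference: 0.000232422 V → 0.232 mV.

0.232 mV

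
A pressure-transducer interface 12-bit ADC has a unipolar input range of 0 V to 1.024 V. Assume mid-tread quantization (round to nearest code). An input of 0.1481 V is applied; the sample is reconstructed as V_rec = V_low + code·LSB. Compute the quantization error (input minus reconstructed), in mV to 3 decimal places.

Step size: 1.024 V ÷ 2^12 = 250.00 µV.
Scaled input = 592.4000 LSBs, so code = 592.
V_rec = 0 + 592·0.00025 = 0.148 V.
Difference: 0.0001 V → 0.100 mV.

0.100 mV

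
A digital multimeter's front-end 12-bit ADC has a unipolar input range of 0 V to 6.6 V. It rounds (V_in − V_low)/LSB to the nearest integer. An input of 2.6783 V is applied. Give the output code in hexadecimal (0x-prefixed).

code 0x67E (decimal 1662)

With 4096 levels over 6.6 V, one step is 1.611 mV.
(V_in − V_low)/LSB = (2.6783 − 0) / 0.00161133 = 1662.169.
round(1662.169) = 1662.
In hexadecimal (0x-prefixed): 0x67E.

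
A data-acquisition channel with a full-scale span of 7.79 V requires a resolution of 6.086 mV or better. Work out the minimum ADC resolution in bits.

Number of steps required ≥ 7.79 V / 6.086 mV = 1279.99.
Need 2^N ≥ 1279.99; 2^10 = 1024, 2^11 = 2048.
Minimum N = 11.

11 bits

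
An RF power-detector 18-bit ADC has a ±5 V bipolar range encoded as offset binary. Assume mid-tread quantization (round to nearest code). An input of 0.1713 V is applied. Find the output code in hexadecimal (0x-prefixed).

code 0x2118B (decimal 135563)

With 262144 levels over 10 V, one step is 38.15 µV.
Input sits at 135562.527 steps above V_low.
So the output code is 135563.
In hexadecimal (0x-prefixed): 0x2118B.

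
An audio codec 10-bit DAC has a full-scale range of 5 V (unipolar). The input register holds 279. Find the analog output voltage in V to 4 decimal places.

LSB = 5 V / 2^10 = 4.883 mV.
V_out = 0 + 279 × 0.00488281 V = 1.3623 V.

1.3623 V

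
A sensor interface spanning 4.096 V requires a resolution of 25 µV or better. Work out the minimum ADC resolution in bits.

18 bits

Number of steps required ≥ 4.096 V / 25 µV = 163840.00.
Need 2^N ≥ 163840.00; 2^17 = 131072, 2^18 = 262144.
Minimum N = 18.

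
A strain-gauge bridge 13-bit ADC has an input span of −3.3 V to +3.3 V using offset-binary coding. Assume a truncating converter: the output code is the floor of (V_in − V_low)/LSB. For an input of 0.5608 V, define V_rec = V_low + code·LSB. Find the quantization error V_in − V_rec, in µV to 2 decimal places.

57.81 µV

Step size: 6.6 V ÷ 2^13 = 0.806 mV.
(0.5608 − (−3.3))/0.000805664 = 4792.0718; ⌊·⌋ gives code 4792.
Code 4792 maps back to (−3.3) + 4792×0.000805664 V = 0.56074219 V.
Difference: 5.78125e-05 V → 57.81 µV.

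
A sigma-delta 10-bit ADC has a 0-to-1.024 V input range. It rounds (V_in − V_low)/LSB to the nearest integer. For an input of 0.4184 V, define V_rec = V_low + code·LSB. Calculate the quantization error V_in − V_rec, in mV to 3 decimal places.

Step size: 1.024 V ÷ 2^10 = 1.000 mV.
(V_in − V_low)/LSB = (0.4184 − 0)/0.001 = 418.4000 → code 418 (round).
Reconstructed: 0.418 V.
Difference: 0.0004 V → 0.400 mV.

0.400 mV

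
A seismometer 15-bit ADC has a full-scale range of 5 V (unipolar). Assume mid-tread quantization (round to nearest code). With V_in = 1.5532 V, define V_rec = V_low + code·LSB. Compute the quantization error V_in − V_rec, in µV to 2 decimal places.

LSB = 5/2^15 = 152.59 µV.
Scaled input = 10179.0515 LSBs, so code = 10179.
Reconstructed: 1.5531921 V.
Error = 1.5532 − 1.5531921 = 7.86133e-06 V = 7.86 µV.

7.86 µV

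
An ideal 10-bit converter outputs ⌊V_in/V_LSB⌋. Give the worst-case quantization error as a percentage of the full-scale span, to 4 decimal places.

0.0977 %

Truncating → worst-case error = 1 LSB = V_FS/2^10, so 100/1024 = 0.0976562 % of full scale.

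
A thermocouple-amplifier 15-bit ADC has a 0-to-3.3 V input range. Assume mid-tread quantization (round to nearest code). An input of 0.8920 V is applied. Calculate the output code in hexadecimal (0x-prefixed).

With 32768 levels over 3.3 V, one step is 100.71 µV.
(0.8920 − 0) / 0.000100708 = 8857.290 LSBs.
So the output code is 8857.
In hexadecimal (0x-prefixed): 0x2299.

code 0x2299 (decimal 8857)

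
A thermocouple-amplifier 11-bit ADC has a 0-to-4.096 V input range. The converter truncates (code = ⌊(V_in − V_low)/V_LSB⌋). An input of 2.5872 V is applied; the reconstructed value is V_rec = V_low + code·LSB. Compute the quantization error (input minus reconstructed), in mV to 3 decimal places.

1.200 mV

One LSB is 4.096 V / 2048 = 2.000 mV.
(V_in − V_low)/LSB = (2.5872 − 0)/0.002 = 1293.6000 → code 1293 (floor).
Reconstructed: 2.586 V.
V_in − V_rec = 0.0012 V = 1.200 mV.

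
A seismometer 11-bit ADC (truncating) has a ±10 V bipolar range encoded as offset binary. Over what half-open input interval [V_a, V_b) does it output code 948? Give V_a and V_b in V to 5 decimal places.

LSB = 20/2^11 = 9.766 mV.
V_a = V_low + 948·LSB = -0.742188 V; V_b = V_low + 949·LSB = -0.732422 V.

[-0.74219 V, -0.73242 V)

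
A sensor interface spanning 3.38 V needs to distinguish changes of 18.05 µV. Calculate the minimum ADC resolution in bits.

18 bits

Number of steps required ≥ 3.38 V / 18.05 µV = 187257.62.
Need 2^N ≥ 187257.62; 2^17 = 131072, 2^18 = 262144.
Minimum N = 18.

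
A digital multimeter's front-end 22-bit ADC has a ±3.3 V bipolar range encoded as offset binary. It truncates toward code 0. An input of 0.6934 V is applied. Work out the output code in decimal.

With 4194304 levels over 6.6 V, one step is 1.57 µV.
(0.6934 − (−3.3)) / 1.57356e-06 = 2537808.120 LSBs.
So the output code is 2537808.

code 2537808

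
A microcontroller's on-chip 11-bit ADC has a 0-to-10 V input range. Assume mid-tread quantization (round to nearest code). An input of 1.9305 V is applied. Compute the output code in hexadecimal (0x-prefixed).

code 0x18B (decimal 395)

Full-scale span = 10 V; LSB = 10/2^11 = 4.883 mV.
Input sits at 395.366 steps above V_low.
Round → code 395.
In hexadecimal (0x-prefixed): 0x18B.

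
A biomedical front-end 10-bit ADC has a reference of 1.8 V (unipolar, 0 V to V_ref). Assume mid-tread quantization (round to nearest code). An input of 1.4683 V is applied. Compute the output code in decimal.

Full-scale span = 1.8 V; LSB = 1.8/2^10 = 1.758 mV.
(1.4683 − 0) / 0.00175781 = 835.300 LSBs.
round(835.300) = 835.

code 835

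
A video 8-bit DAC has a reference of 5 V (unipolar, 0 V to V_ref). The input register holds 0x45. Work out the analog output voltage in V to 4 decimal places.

LSB = 5 V / 2^8 = 19.531 mV.
Code 0x45 = 69 decimal.
V_out = 0 + 69 × 0.0195312 V = 1.34766 V.

1.3477 V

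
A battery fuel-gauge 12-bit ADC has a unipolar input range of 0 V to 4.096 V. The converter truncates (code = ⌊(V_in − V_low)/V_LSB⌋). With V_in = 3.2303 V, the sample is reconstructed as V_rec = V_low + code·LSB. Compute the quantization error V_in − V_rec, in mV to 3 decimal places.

Step size: 4.096 V ÷ 2^12 = 1.000 mV.
(3.2303 − 0)/0.001 = 3230.3000; ⌊·⌋ gives code 3230.
Reconstructed: 3.23 V.
V_in − V_rec = 0.0003 V = 0.300 mV.

0.300 mV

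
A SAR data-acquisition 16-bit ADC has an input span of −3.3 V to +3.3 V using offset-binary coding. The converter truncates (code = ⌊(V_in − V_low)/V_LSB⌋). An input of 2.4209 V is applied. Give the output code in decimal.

code 56806

LSB = 6.6 V / 65536 = 100.71 µV.
(2.4209 − (−3.3)) / 0.000100708 = 56806.803 LSBs.
So the output code is 56806.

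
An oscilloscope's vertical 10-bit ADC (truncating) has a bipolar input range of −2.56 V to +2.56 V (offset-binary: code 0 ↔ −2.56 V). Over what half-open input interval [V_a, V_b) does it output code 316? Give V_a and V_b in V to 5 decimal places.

[-0.98000 V, -0.97500 V)

LSB = 5.12/2^10 = 5.000 mV.
V_a = V_low + 316·LSB = -0.98 V; V_b = V_low + 317·LSB = -0.975 V.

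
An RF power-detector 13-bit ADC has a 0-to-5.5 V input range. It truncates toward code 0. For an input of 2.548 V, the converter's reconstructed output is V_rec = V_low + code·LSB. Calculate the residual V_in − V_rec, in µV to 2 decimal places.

87.40 µV

Step size: 5.5 V ÷ 2^13 = 0.671 mV.
(2.548 − 0)/0.000671387 = 3795.1302; ⌊·⌋ gives code 3795.
V_rec = 0 + 3795·0.000671387 = 2.5479126 V.
Error = 2.548 − 2.5479126 = 8.74023e-05 V = 87.40 µV.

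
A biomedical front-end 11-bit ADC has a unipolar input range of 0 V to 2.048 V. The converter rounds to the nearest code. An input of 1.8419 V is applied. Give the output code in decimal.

Full-scale span = 2.048 V; LSB = 2.048/2^11 = 1.000 mV.
(V_in − V_low)/LSB = (1.8419 − 0) / 0.001 = 1841.900.
round(1841.900) = 1842.

code 1842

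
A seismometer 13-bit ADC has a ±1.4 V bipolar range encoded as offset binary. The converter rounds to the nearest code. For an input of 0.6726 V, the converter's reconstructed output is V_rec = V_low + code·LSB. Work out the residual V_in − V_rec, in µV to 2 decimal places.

LSB = 2.8/2^13 = 341.80 µV.
(V_in − V_low)/LSB = (0.6726 − (−1.4))/0.000341797 = 6063.8354 → code 6064 (round).
V_rec = (−1.4) + 6064·0.000341797 = 0.67265625 V.
Difference: -5.625e-05 V → -56.25 µV.

-56.25 µV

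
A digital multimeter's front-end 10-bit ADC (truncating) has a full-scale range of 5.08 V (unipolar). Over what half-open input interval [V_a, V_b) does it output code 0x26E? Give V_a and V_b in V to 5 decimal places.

[3.08570 V, 3.09066 V)

LSB = 5.08/2^10 = 4.961 mV.
Code 0x26E = 622 decimal.
V_a = V_low + 622·LSB = 3.0857 V; V_b = V_low + 623·LSB = 3.09066 V.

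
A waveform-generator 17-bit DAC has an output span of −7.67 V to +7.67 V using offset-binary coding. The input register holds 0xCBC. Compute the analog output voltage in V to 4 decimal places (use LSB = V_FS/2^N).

LSB = 15.34 V / 2^17 = 117.03 µV.
Code 0xCBC = 3260 decimal.
V_out = (−7.67) + 3260 × 0.000117035 V = -7.28847 V.

-7.2885 V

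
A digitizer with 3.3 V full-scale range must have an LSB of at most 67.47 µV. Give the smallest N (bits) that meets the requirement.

16 bits

Number of steps required ≥ 3.3 V / 67.47 µV = 48910.63.
Need 2^N ≥ 48910.63; 2^15 = 32768, 2^16 = 65536.
Minimum N = 16.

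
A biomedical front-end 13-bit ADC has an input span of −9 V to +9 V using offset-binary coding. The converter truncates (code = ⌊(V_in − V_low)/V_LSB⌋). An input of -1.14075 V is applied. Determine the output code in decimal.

code 3576

LSB = 18 V / 8192 = 2.197 mV.
Input sits at 3576.832 steps above V_low.
Floor → code 3576.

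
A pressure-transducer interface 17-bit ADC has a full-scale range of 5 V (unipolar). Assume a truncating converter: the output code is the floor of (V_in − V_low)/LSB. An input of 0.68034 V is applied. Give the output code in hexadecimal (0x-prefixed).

code 0x45AA (decimal 17834)

Full-scale span = 5 V; LSB = 5/2^17 = 38.15 µV.
Input sits at 17834.705 steps above V_low.
Floor → code 17834.
In hexadecimal (0x-prefixed): 0x45AA.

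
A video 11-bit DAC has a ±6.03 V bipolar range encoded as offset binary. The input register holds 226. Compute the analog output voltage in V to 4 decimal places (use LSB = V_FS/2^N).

-4.6992 V

LSB = 12.06 V / 2^11 = 5.889 mV.
V_out = (−6.03) + 226 × 0.00588867 V = -4.69916 V.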